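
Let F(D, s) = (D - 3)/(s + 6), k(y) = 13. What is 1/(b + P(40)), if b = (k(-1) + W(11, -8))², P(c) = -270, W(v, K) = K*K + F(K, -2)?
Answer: 16/83889 ≈ 0.00019073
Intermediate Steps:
F(D, s) = (-3 + D)/(6 + s)
W(v, K) = -¾ + K² + K/4 (W(v, K) = K*K + (-3 + K)/(6 - 2) = K² + (-3 + K)/4 = K² + (-¾ + K/4) = -¾ + K² + K/4)
b = 88209/16 (b = (13 + (-¾ + (-8)² + (¼)*(-8)))² = (13 + (-¾ + 64 - 2))² = (13 + 245/4)² = (297/4)² = 88209/16 ≈ 5513.1)
1/(b + P(40)) = 1/(88209/16 - 270) = 1/(83889/16) = 16/83889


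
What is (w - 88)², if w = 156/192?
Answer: 1946025/256 ≈ 7601.7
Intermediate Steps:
w = 13/16 (w = 156*(1/192) = 13/16 ≈ 0.81250)
(w - 88)² = (13/16 - 88)² = (-1395/16)² = 1946025/256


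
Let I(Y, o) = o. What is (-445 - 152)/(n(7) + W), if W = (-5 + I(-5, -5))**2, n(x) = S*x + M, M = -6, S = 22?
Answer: -597/248 ≈ -2.4073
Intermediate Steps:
n(x) = -6 + 22*x (n(x) = 22*x - 6 = -6 + 22*x)
W = 100 (W = (-5 - 5)**2 = (-10)**2 = 100)
(-445 - 152)/(n(7) + W) = (-445 - 152)/((-6 + 22*7) + 100) = -597/((-6 + 154) + 100) = -597/(148 + 100) = -597/248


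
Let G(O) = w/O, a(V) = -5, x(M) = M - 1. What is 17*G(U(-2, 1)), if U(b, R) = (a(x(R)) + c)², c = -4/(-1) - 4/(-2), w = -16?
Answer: -272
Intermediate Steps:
x(M) = -1 + M
c = 6 (c = -4*(-1) - 4*(-½) = 4 + 2 = 6)
U(b, R) = 1 (U(b, R) = (-5 + 6)² = 1² = 1)
G(O) = -16/O
17*G(U(-2, 1)) = 17*(-16/1) = 17*(-16*1) = 17*(-16) = -272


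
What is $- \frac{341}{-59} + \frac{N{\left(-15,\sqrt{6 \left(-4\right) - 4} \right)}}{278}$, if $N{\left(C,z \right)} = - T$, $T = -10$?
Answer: $\frac{47694}{8201} \approx 5.8156$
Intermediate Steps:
$N{\left(C,z \right)} = 10$ ($N{\left(C,z \right)} = \left(-1\right) \left(-10\right) = 10$)
$- \frac{341}{-59} + \frac{N{\left(-15,\sqrt{6 \left(-4\right) - 4} \right)}}{278} = - \frac{341}{-59} + \frac{10}{278} = \left(-341\right) \left(- \frac{1}{59}\right) + 10 \cdot \frac{1}{278} = \frac{341}{59} + \frac{5}{139} = \frac{47694}{8201}$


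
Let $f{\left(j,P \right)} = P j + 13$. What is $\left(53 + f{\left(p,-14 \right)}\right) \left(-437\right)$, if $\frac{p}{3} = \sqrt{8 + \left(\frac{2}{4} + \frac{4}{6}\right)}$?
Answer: $-28842 + 3059 \sqrt{330} \approx 26728.0$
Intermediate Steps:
$p = \frac{\sqrt{330}}{2}$ ($p = 3 \sqrt{8 + \left(\frac{2}{4} + \frac{4}{6}\right)} = 3 \sqrt{8 + \left(2 \cdot \frac{1}{4} + 4 \cdot \frac{1}{6}\right)} = 3 \sqrt{8 + \left(\frac{1}{2} + \frac{2}{3}\right)} = 3 \sqrt{8 + \frac{7}{6}} = 3 \sqrt{\frac{55}{6}} = 3 \frac{\sqrt{330}}{6} = \frac{\sqrt{330}}{2} \approx 9.0829$)
$f{\left(j,P \right)} = 13 + P j$
$\left(53 + f{\left(p,-14 \right)}\right) \left(-437\right) = \left(53 + \left(13 - 14 \frac{\sqrt{330}}{2}\right)\right) \left(-437\right) = \left(53 + \left(13 - 7 \sqrt{330}\right)\right) \left(-437\right) = \left(66 - 7 \sqrt{330}\right) \left(-437\right) = -28842 + 3059 \sqrt{330}$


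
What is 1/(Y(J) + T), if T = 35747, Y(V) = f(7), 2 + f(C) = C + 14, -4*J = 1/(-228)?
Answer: 1/35766 ≈ 2.7960e-5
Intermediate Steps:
J = 1/912 (J = -1/4/(-228) = -1/4*(-1/228) = 1/912 ≈ 0.0010965)
f(C) = 12 + C (f(C) = -2 + (C + 14) = -2 + (14 + C) = 12 + C)
Y(V) = 19 (Y(V) = 12 + 7 = 19)
1/(Y(J) + T) = 1/(19 + 35747) = 1/35766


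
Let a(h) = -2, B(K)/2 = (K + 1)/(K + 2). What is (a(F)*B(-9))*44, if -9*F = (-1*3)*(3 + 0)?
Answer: -1408/7 ≈ -201.14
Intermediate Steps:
B(K) = 2*(1 + K)/(2 + K) (B(K) = 2*((K + 1)/(K + 2)) = 2*((1 + K)/(2 + K)) = 2*(1 + K)/(2 + K))
F = 1 (F = -(-1*3)*(3 + 0)/9 = -(-1)*3/3 = -⅑*(-9) = 1)
(a(F)*B(-9))*44 = -4*(1 - 9)/(2 - 9)*44 = -4*(-8)/(-7)*44 = -4*(-1)*(-8)/7*44 = -2*16/7*44 = -32/7*44 = -1408/7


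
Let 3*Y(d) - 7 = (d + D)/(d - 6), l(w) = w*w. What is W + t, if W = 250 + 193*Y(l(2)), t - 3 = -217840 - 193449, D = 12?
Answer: -1233301/3 ≈ -4.1110e+5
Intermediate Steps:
t = -411286 (t = 3 + (-217840 - 193449) = 3 - 411289 = -411286)
l(w) = w**2
Y(d) = 7/3 + (12 + d)/(3*(-6 + d)) (Y(d) = 7/3 + ((d + 12)/(d - 6))/3 = 7/3 + ((12 + d)/(-6 + d))/3 = 7/3 + (12 + d)/(3*(-6 + d)))
W = 557/3 (W = 250 + 193*(2*(-15 + 4*2**2)/(3*(-6 + 2**2))) = 250 + 193*(2*(-15 + 4*4)/(3*(-6 + 4))) = 250 + 193*((2/3)*(-15 + 16)/(-2)) = 250 + 193*((2/3)*(-1/2)*1) = 250 + 193*(-1/3) = 250 - 193/3 = 557/3 ≈ 185.67)
W + t = 557/3 - 411286 = -1233301/3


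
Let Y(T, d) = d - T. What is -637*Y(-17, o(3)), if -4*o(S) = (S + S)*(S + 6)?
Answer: -4459/2 ≈ -2229.5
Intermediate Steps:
o(S) = -S*(6 + S)/2 (o(S) = -(S + S)*(S + 6)/4 = -2*S*(6 + S)/4 = -S*(6 + S)/2)
-637*Y(-17, o(3)) = -637*(-½*3*(6 + 3) - 1*(-17)) = -637*(-½*3*9 + 17) = -637*(-27/2 + 17) = -637*7/2 = -4459/2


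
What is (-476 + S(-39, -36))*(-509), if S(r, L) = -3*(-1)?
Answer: 240757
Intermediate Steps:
S(r, L) = 3
(-476 + S(-39, -36))*(-509) = (-476 + 3)*(-509) = -473*(-509) = 240757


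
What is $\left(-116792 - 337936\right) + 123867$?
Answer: $-330861$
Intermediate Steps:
$\left(-116792 - 337936\right) + 123867 = -454728 + 123867 = -330861$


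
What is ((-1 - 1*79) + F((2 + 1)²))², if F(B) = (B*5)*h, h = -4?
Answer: 67600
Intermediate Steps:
F(B) = -20*B (F(B) = (B*5)*(-4) = (5*B)*(-4) = -20*B)
((-1 - 1*79) + F((2 + 1)²))² = ((-1 - 1*79) - 20*(2 + 1)²)² = ((-1 - 79) - 20*3²)² = (-80 - 20*9)² = (-80 - 180)² = (-260)² = 67600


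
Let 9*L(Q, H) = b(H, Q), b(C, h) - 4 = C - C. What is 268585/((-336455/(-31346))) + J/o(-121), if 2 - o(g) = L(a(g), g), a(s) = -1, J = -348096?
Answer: -1910613962/9613 ≈ -1.9875e+5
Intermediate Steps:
b(C, h) = 4 (b(C, h) = 4 + (C - C) = 4 + 0 = 4)
L(Q, H) = 4/9 (L(Q, H) = (⅑)*4 = 4/9)
o(g) = 14/9 (o(g) = 2 - 1*4/9 = 2 - 4/9 = 14/9)
268585/((-336455/(-31346))) + J/o(-121) = 268585/((-336455/(-31346))) - 348096/14/9 = 268585/((-336455*(-1/31346))) - 348096*9/14 = 268585/(48065/4478) - 223776 = 268585*(4478/48065) - 223776 = 240544726/9613 - 223776 = -1910613962/9613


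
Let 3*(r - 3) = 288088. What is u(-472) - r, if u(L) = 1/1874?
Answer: -539893775/5622 ≈ -96032.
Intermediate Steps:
r = 288097/3 (r = 3 + (⅓)*288088 = 3 + 288088/3 = 288097/3 ≈ 96032.)
u(L) = 1/1874
u(-472) - r = 1/1874 - 1*288097/3 = 1/1874 - 288097/3 = -539893775/5622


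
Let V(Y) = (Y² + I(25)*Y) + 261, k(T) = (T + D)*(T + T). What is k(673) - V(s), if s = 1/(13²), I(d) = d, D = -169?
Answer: 19367866777/28561 ≈ 6.7812e+5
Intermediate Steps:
k(T) = 2*T*(-169 + T) (k(T) = (T - 169)*(T + T) = (-169 + T)*(2*T) = 2*T*(-169 + T))
s = 1/169 ≈ 0.0059172
V(Y) = 261 + Y² + 25*Y (V(Y) = (Y² + 25*Y) + 261 = 261 + Y² + 25*Y)
k(673) - V(s) = 2*673*(-169 + 673) - (261 + (1/169)² + 25*(1/169)) = 2*673*504 - (261 + 1/28561 + 25/169) = 678384 - 1*7458647/28561 = 678384 - 7458647/28561 = 19367866777/28561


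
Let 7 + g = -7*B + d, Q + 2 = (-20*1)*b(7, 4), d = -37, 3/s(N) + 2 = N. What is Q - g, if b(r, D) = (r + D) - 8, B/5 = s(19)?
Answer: -201/17 ≈ -11.824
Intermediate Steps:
s(N) = 3/(-2 + N)
B = 15/17 (B = 5*(3/(-2 + 19)) = 5*(3/17) = 15/17 ≈ 0.88235)
b(r, D) = -8 + D + r (b(r, D) = (D + r) - 8 = -8 + D + r)
Q = -62 (Q = -2 + (-20*1)*(-8 + 4 + 7) = -2 - 20*3 = -2 - 60 = -62)
g = -853/17 (g = -7 + (-7*15/17 - 37) = -7 + (-105/17 - 37) = -7 - 734/17 = -853/17 ≈ -50.176)
Q - g = -62 - 1*(-853/17) = -62 + 853/17 = -201/17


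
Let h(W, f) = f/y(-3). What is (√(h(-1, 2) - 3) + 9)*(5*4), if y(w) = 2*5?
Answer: 180 + 4*I*√70 ≈ 180.0 + 33.466*I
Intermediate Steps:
y(w) = 10
h(W, f) = f/10
(√(h(-1, 2) - 3) + 9)*(5*4) = (√((⅒)*2 - 3) + 9)*(5*4) = (√(⅕ - 3) + 9)*20 = (√(-14/5) + 9)*20 = (I*√70/5 + 9)*20 = (9 + I*√70/5)*20 = 180 + 4*I*√70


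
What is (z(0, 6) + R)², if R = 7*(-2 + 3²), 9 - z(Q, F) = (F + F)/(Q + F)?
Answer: 3136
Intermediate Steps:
z(Q, F) = 9 - 2*F/(F + Q) (z(Q, F) = 9 - (F + F)/(Q + F) = 9 - 2*F/(F + Q))
R = 49 (R = 7*(-2 + 9) = 7*7 = 49)
(z(0, 6) + R)² = ((7*6 + 9*0)/(6 + 0) + 49)² = ((42 + 0)/6 + 49)² = ((⅙)*42 + 49)² = (7 + 49)² = 56² = 3136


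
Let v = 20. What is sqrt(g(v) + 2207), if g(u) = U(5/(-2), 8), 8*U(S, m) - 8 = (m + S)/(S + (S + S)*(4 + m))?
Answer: 7*sqrt(450610)/100 ≈ 46.989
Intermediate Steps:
U(S, m) = 1 + (S + m)/(8*(S + 2*S*(4 + m))) (U(S, m) = 1 + ((m + S)/(S + (S + S)*(4 + m)))/8 = 1 + ((S + m)/(S + (2*S)*(4 + m)))/8 = 1 + ((S + m)/(S + 2*S*(4 + m)))/8 = 1 + (S + m)/(8*(S + 2*S*(4 + m))))
g(u) = 989/1000 (g(u) = (8 + 73*(5/(-2)) + 16*(5/(-2))*8)/(8*((5/(-2)))*(9 + 2*8)) = (8 + 73*(5*(-1/2)) + 16*(5*(-1/2))*8)/(8*((5*(-1/2)))*(9 + 16)) = (1/8)*(8 + 73*(-5/2) + 16*(-5/2)*8)/(-5/2*25) = (1/8)*(-2/5)*(1/25)*(8 - 365/2 - 320) = (1/8)*(-2/5)*(1/25)*(-989/2) = 989/1000)
sqrt(g(v) + 2207) = sqrt(989/1000 + 2207) = sqrt(2207989/1000) = 7*sqrt(450610)/100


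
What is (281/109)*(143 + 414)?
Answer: 156517/109 ≈ 1435.9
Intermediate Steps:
(281/109)*(143 + 414) = (281*(1/109))*557 = (281/109)*557 = 156517/109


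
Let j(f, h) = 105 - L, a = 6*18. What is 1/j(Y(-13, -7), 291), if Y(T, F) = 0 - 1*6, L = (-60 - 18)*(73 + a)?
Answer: 1/14223 ≈ 7.0309e-5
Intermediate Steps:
a = 108
L = -14118 (L = (-60 - 18)*(73 + 108) = -78*181 = -14118)
Y(T, F) = -6 (Y(T, F) = 0 - 6 = -6)
j(f, h) = 14223 (j(f, h) = 105 - 1*(-14118) = 105 + 14118 = 14223)
1/j(Y(-13, -7), 291) = 1/14223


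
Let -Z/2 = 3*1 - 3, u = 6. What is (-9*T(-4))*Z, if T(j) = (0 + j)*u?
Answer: 0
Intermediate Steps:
T(j) = 6*j (T(j) = (0 + j)*6 = j*6 = 6*j)
Z = 0 (Z = -2*(3*1 - 3) = -2*(3 - 3) = -2*0 = 0)
(-9*T(-4))*Z = -54*(-4)*0 = -9*(-24)*0 = 216*0 = 0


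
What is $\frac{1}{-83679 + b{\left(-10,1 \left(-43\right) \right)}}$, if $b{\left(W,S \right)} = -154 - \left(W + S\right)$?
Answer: $- \frac{1}{83780} \approx -1.1936 \cdot 10^{-5}$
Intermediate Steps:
$b{\left(W,S \right)} = -154 - S - W$ ($b{\left(W,S \right)} = -154 - \left(S + W\right) = -154 - S - W$)
$\frac{1}{-83679 + b{\left(-10,1 \left(-43\right) \right)}} = \frac{1}{-83679 - \left(144 - 43\right)} = \frac{1}{-83679 - 101} = \frac{1}{-83780} = - \frac{1}{83780}$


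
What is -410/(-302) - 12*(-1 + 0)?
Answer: 2017/151 ≈ 13.358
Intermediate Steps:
-410/(-302) - 12*(-1 + 0) = -410*(-1/302) - 12*(-1) = 205/151 - 1*(-12) = 205/151 + 12 = 2017/151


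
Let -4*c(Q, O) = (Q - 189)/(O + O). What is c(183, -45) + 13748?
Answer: 824879/60 ≈ 13748.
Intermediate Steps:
c(Q, O) = -(-189 + Q)/(8*O) (c(Q, O) = -(Q - 189)/(4*(O + O)) = -(-189 + Q)/(4*(2*O)) = -(-189 + Q)*1/(2*O)/4 = -(-189 + Q)/(8*O))
c(183, -45) + 13748 = (⅛)*(189 - 1*183)/(-45) + 13748 = (⅛)*(-1/45)*(189 - 183) + 13748 = (⅛)*(-1/45)*6 + 13748 = -1/60 + 13748 = 824879/60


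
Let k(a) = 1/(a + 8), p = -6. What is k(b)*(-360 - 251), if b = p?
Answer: -611/2 ≈ -305.50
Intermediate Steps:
b = -6
k(a) = 1/(8 + a)
k(b)*(-360 - 251) = (-360 - 251)/(8 - 6) = -611/2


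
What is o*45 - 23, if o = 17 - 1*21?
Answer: -203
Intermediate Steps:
o = -4 (o = 17 - 21 = -4)
o*45 - 23 = -4*45 - 23 = -180 - 23 = -203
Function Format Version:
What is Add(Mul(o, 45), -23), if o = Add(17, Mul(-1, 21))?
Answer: -203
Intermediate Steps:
o = -4 (o = Add(17, -21) = -4)
Add(Mul(o, 45), -23) = Add(Mul(-4, 45), -23) = Add(-180, -23) = -203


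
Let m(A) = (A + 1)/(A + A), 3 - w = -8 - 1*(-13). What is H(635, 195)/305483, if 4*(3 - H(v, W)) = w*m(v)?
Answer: 2064/193981705 ≈ 1.0640e-5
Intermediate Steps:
w = -2 (w = 3 - (-8 - 1*(-13)) = 3 - (-8 + 13) = 3 - 1*5 = 3 - 5 = -2)
m(A) = (1 + A)/(2*A) (m(A) = (1 + A)/((2*A)) = (1 + A)*(1/(2*A)) = (1 + A)/(2*A))
H(v, W) = 3 + (1 + v)/(4*v) (H(v, W) = 3 - (-1)*(1 + v)/(2*v)/2 = 3 - (-1)*(1 + v)/(4*v) = 3 + (1 + v)/(4*v))
H(635, 195)/305483 = ((¼)*(1 + 13*635)/635)/305483 = ((¼)*(1/635)*(1 + 8255))*(1/305483) = ((¼)*(1/635)*8256)*(1/305483) = (2064/635)*(1/305483) = 2064/193981705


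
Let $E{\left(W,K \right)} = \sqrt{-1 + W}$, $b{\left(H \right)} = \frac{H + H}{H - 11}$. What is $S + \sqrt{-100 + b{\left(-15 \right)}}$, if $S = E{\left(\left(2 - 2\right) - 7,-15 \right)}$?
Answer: $\frac{i \left(\sqrt{16705} + 26 \sqrt{2}\right)}{13} \approx 12.771 i$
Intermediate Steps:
$b{\left(H \right)} = \frac{2 H}{-11 + H}$
$S = 2 i \sqrt{2}$ ($S = \sqrt{-1 + \left(\left(2 - 2\right) - 7\right)} = \sqrt{-1 + \left(0 - 7\right)} = \sqrt{-1 - 7} = \sqrt{-8} = 2 i \sqrt{2} \approx 2.8284 i$)
$S + \sqrt{-100 + b{\left(-15 \right)}} = 2 i \sqrt{2} + \sqrt{-100 + 2 \left(-15\right) \frac{1}{-11 - 15}} = 2 i \sqrt{2} + \sqrt{-100 + 2 \left(-15\right) \frac{1}{-26}} = 2 i \sqrt{2} + \sqrt{-100 + 2 \left(-15\right) \left(- \frac{1}{26}\right)} = 2 i \sqrt{2} + \sqrt{-100 + \frac{15}{13}} = 2 i \sqrt{2} + \sqrt{- \frac{1285}{13}} = 2 i \sqrt{2} + \frac{i \sqrt{16705}}{13}$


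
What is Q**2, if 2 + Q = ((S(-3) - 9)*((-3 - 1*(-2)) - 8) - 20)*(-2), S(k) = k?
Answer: 31684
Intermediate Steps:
Q = -178 (Q = -2 + ((-3 - 9)*((-3 - 1*(-2)) - 8) - 20)*(-2) = -2 + (-12*((-3 + 2) - 8) - 20)*(-2) = -2 + (-12*(-1 - 8) - 20)*(-2) = -2 + (-12*(-9) - 20)*(-2) = -2 + (108 - 20)*(-2) = -2 + 88*(-2) = -2 - 176 = -178)
Q**2 = (-178)**2 = 31684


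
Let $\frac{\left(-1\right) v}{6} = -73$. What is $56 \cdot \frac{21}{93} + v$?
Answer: $\frac{13970}{31} \approx 450.65$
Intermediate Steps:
$v = 438$ ($v = \left(-6\right) \left(-73\right) = 438$)
$56 \cdot \frac{21}{93} + v = 56 \cdot \frac{21}{93} + 438 = 56 \cdot 21 \cdot \frac{1}{93} + 438 = 56 \cdot \frac{7}{31} + 438 = \frac{392}{31} + 438 = \frac{13970}{31}$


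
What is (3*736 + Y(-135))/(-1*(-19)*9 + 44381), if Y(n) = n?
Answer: 2073/44552 ≈ 0.046530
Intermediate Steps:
(3*736 + Y(-135))/(-1*(-19)*9 + 44381) = (3*736 - 135)/(-1*(-19)*9 + 44381) = (2208 - 135)/(19*9 + 44381) = 2073/(171 + 44381) = 2073/44552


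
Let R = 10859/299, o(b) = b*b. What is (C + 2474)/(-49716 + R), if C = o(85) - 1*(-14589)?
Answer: -7262112/14854225 ≈ -0.48889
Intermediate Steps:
o(b) = b²
R = 10859/299 (R = 10859*(1/299) = 10859/299 ≈ 36.318)
C = 21814 (C = 85² - 1*(-14589) = 7225 + 14589 = 21814)
(C + 2474)/(-49716 + R) = (21814 + 2474)/(-49716 + 10859/299) = 24288/(-14854225/299) = 24288*(-299/14854225) = -7262112/14854225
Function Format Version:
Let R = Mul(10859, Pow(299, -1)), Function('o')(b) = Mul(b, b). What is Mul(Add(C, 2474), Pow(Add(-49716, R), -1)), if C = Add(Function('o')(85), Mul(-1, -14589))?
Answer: Rational(-7262112, 14854225) ≈ -0.48889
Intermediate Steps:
Function('o')(b) = Pow(b, 2)
R = Rational(10859, 299) (R = Mul(10859, Rational(1, 299)) = Rational(10859, 299) ≈ 36.318)
C = 21814 (C = Add(Pow(85, 2), Mul(-1, -14589)) = Add(7225, 14589) = 21814)
Mul(Add(C, 2474), Pow(Add(-49716, R), -1)) = Mul(Add(21814, 2474), Pow(Add(-49716, Rational(10859, 299)), -1)) = Mul(24288, Pow(Rational(-14854225, 299), -1)) = Mul(24288, Rational(-299, 14854225)) = Rational(-7262112, 14854225)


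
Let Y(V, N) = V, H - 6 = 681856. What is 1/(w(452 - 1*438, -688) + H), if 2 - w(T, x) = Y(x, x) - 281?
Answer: 1/682833 ≈ 1.4645e-6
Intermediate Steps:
H = 681862 (H = 6 + 681856 = 681862)
w(T, x) = 283 - x (w(T, x) = 2 - (x - 281) = 2 - (-281 + x) = 2 + (281 - x) = 283 - x)
1/(w(452 - 1*438, -688) + H) = 1/((283 - 1*(-688)) + 681862) = 1/((283 + 688) + 681862) = 1/(971 + 681862) = 1/682833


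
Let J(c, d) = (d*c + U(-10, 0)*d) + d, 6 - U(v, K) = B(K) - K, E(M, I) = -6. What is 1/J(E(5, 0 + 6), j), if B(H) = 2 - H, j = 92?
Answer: -1/92 ≈ -0.010870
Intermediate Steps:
U(v, K) = 4 + 2*K (U(v, K) = 6 - ((2 - K) - K) = 6 - (2 - 2*K) = 6 + (-2 + 2*K) = 4 + 2*K)
J(c, d) = 5*d + c*d (J(c, d) = (d*c + (4 + 2*0)*d) + d = (c*d + (4 + 0)*d) + d = (c*d + 4*d) + d = (4*d + c*d) + d = 5*d + c*d)
1/J(E(5, 0 + 6), j) = 1/(92*(5 - 6)) = 1/(92*(-1)) = 1/(-92) = -1/92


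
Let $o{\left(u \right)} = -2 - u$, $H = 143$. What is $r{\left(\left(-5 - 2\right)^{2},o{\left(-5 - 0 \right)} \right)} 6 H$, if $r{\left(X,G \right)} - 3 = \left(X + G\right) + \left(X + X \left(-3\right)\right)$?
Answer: $-36894$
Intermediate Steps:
$r{\left(X,G \right)} = 3 + G - X$ ($r{\left(X,G \right)} = 3 + \left(\left(X + G\right) + \left(X + X \left(-3\right)\right)\right) = 3 + \left(\left(G + X\right) + \left(X - 3 X\right)\right) = 3 + \left(\left(G + X\right) - 2 X\right) = 3 + \left(G - X\right) = 3 + G - X$)
$r{\left(\left(-5 - 2\right)^{2},o{\left(-5 - 0 \right)} \right)} 6 H = \left(3 - \left(-3 + 0\right) - \left(-5 - 2\right)^{2}\right) 6 \cdot 143 = \left(3 - -3 - \left(-7\right)^{2}\right) 6 \cdot 143 = \left(3 - -3 - 49\right) 6 \cdot 143 = \left(3 + \left(-2 + 5\right) - 49\right) 6 \cdot 143 = \left(3 + 3 - 49\right) 6 \cdot 143 = \left(-43\right) 6 \cdot 143 = \left(-258\right) 143 = -36894$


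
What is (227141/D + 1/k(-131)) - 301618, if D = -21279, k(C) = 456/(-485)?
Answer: -325197879227/1078136 ≈ -3.0163e+5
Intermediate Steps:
k(C) = -456/485 (k(C) = 456*(-1/485) = -456/485)
(227141/D + 1/k(-131)) - 301618 = (227141/(-21279) + 1/(-456/485)) - 301618 = (227141*(-1/21279) - 485/456) - 301618 = (-227141/21279 - 485/456) - 301618 = -12655179/1078136 - 301618 = -325197879227/1078136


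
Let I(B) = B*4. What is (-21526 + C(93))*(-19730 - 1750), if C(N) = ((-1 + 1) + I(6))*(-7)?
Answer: 465987120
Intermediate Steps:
I(B) = 4*B
C(N) = -168 (C(N) = ((-1 + 1) + 4*6)*(-7) = (0 + 24)*(-7) = 24*(-7) = -168)
(-21526 + C(93))*(-19730 - 1750) = (-21526 - 168)*(-19730 - 1750) = -21694*(-21480) = 465987120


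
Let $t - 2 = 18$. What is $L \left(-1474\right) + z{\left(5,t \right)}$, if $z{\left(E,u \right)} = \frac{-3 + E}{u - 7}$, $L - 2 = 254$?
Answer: $- \frac{4905470}{13} \approx -3.7734 \cdot 10^{5}$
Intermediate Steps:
$t = 20$ ($t = 2 + 18 = 20$)
$L = 256$ ($L = 2 + 254 = 256$)
$z{\left(E,u \right)} = \frac{-3 + E}{-7 + u}$
$L \left(-1474\right) + z{\left(5,t \right)} = 256 \left(-1474\right) + \frac{-3 + 5}{-7 + 20} = -377344 + \frac{1}{13} \cdot 2 = -377344 + \frac{2}{13} = - \frac{4905470}{13}$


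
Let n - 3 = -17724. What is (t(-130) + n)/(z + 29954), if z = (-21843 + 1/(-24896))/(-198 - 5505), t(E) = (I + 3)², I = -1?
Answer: -2515493109696/4253469276481 ≈ -0.59140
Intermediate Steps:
n = -17721 (n = 3 - 17724 = -17721)
t(E) = 4 (t(E) = (-1 + 3)² = 2² = 4)
z = 543803329/141981888 (z = (-21843 - 1/24896)/(-5703) = -543803329/24896*(-1/5703) = 543803329/141981888 ≈ 3.8301)
(t(-130) + n)/(z + 29954) = (4 - 17721)/(543803329/141981888 + 29954) = -17717/4253469276481/141981888 = -17717*141981888/4253469276481 = -2515493109696/4253469276481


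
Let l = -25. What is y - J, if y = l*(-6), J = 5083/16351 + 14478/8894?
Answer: 10765965560/72712897 ≈ 148.06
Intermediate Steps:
J = 140968990/72712897 (J = 5083*(1/16351) + 14478*(1/8894) = 5083/16351 + 7239/4447 = 140968990/72712897 ≈ 1.9387)
y = 150 (y = -25*(-6) = 150)
y - J = 150 - 1*140968990/72712897 = 150 - 140968990/72712897 = 10765965560/72712897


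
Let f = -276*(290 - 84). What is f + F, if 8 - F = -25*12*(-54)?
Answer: -73048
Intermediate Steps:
F = -16192 (F = 8 - (-25*12)*(-54) = 8 - (-300)*(-54) = 8 - 1*16200 = 8 - 16200 = -16192)
f = -56856 (f = -276*206 = -56856)
f + F = -56856 - 16192 = -73048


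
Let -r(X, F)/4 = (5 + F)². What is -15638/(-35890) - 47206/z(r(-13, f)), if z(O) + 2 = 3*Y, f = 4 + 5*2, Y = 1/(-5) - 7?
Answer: 2118240496/1058755 ≈ 2000.7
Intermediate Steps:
Y = -36/5 (Y = 1*(-⅕) - 7 = -⅕ - 7 = -36/5 ≈ -7.2000)
f = 14 (f = 4 + 10 = 14)
r(X, F) = -4*(5 + F)²
z(O) = -118/5 (z(O) = -2 + 3*(-36/5) = -2 - 108/5 = -118/5)
-15638/(-35890) - 47206/z(r(-13, f)) = -15638/(-35890) - 47206/(-118/5) = -15638*(-1/35890) - 47206*(-5/118) = 7819/17945 + 118015/59 = 2118240496/1058755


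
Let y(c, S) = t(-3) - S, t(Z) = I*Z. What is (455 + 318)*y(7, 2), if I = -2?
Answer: 3092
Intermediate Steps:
t(Z) = -2*Z
y(c, S) = 6 - S (y(c, S) = -2*(-3) - S = 6 - S)
(455 + 318)*y(7, 2) = (455 + 318)*(6 - 1*2) = 773*(6 - 2) = 773*4 = 3092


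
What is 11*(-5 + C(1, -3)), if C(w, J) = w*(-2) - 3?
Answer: -110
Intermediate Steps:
C(w, J) = -3 - 2*w (C(w, J) = -2*w - 3 = -3 - 2*w)
11*(-5 + C(1, -3)) = 11*(-5 + (-3 - 2*1)) = 11*(-5 + (-3 - 2)) = 11*(-5 - 5) = 11*(-10) = -110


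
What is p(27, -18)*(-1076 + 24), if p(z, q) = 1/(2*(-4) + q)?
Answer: 526/13 ≈ 40.462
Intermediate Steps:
p(z, q) = 1/(-8 + q)
p(27, -18)*(-1076 + 24) = (-1076 + 24)/(-8 - 18) = -1052/(-26) = -1/26*(-1052) = 526/13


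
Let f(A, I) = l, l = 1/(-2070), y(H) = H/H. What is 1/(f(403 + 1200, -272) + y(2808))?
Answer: 2070/2069 ≈ 1.0005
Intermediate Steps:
y(H) = 1
l = -1/2070 ≈ -0.00048309
f(A, I) = -1/2070
1/(f(403 + 1200, -272) + y(2808)) = 1/(-1/2070 + 1) = 1/(2069/2070) = 2070/2069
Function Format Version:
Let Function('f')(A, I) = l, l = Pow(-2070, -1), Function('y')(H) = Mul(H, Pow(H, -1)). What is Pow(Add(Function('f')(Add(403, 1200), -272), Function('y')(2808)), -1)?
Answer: Rational(2070, 2069) ≈ 1.0005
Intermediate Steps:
Function('y')(H) = 1
l = Rational(-1, 2070) ≈ -0.00048309
Function('f')(A, I) = Rational(-1, 2070)
Pow(Add(Function('f')(Add(403, 1200), -272), Function('y')(2808)), -1) = Pow(Add(Rational(-1, 2070), 1), -1) = Pow(Rational(2069, 2070), -1) = Rational(2070, 2069)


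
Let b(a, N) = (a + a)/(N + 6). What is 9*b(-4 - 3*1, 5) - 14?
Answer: -280/11 ≈ -25.455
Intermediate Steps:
b(a, N) = 2*a/(6 + N) (b(a, N) = (2*a)/(6 + N) = 2*a/(6 + N))
9*b(-4 - 3*1, 5) - 14 = 9*(2*(-4 - 3*1)/(6 + 5)) - 14 = 9*(2*(-4 - 3)/11) - 14 = 9*(2*(-7)*(1/11)) - 14 = 9*(-14/11) - 14 = -126/11 - 14 = -280/11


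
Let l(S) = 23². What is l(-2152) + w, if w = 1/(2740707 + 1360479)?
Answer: 2169527395/4101186 ≈ 529.00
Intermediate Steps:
w = 1/4101186 ≈ 2.4383e-7
l(S) = 529
l(-2152) + w = 529 + 1/4101186 = 2169527395/4101186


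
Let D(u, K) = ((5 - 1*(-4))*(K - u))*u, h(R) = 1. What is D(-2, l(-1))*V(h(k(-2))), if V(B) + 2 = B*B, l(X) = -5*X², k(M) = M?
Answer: -54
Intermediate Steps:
V(B) = -2 + B² (V(B) = -2 + B*B = -2 + B²)
D(u, K) = u*(-9*u + 9*K) (D(u, K) = ((5 + 4)*(K - u))*u = (9*(K - u))*u = (-9*u + 9*K)*u = u*(-9*u + 9*K))
D(-2, l(-1))*V(h(k(-2))) = (9*(-2)*(-5*(-1)² - 1*(-2)))*(-2 + 1²) = (9*(-2)*(-5*1 + 2))*(-2 + 1) = (9*(-2)*(-5 + 2))*(-1) = (9*(-2)*(-3))*(-1) = 54*(-1) = -54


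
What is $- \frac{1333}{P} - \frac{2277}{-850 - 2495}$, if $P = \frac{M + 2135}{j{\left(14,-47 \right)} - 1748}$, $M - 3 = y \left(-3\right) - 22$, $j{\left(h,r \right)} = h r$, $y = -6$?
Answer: $\frac{1788822738}{1189705} \approx 1503.6$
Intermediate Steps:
$M = -1$ ($M = 3 - 4 = -1$)
$P = - \frac{1067}{1203}$ ($P = \frac{-1 + 2135}{14 \left(-47\right) - 1748} = \frac{2134}{-658 - 1748} = \frac{2134}{-2406} = 2134 \left(- \frac{1}{2406}\right) = - \frac{1067}{1203} \approx -0.88695$)
$- \frac{1333}{P} - \frac{2277}{-850 - 2495} = - \frac{1333}{- \frac{1067}{1203}} - \frac{2277}{-850 - 2495} = \left(-1333\right) \left(- \frac{1203}{1067}\right) - \frac{2277}{-850 - 2495} = \frac{1603599}{1067} - \frac{2277}{-3345} = \frac{1603599}{1067} - - \frac{759}{1115} = \frac{1603599}{1067} + \frac{759}{1115} = \frac{1788822738}{1189705}$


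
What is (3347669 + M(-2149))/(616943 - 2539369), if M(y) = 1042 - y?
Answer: -1675430/961213 ≈ -1.7430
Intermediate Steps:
(3347669 + M(-2149))/(616943 - 2539369) = (3347669 + (1042 - 1*(-2149)))/(616943 - 2539369) = (3347669 + (1042 + 2149))/(-1922426) = (3347669 + 3191)*(-1/1922426) = 3350860*(-1/1922426) = -1675430/961213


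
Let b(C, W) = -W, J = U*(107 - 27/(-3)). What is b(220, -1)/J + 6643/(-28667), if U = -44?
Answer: -33934539/146316368 ≈ -0.23193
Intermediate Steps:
J = -5104 (J = -44*(107 - 27/(-3)) = -44*(107 - 27*(-⅓)) = -44*(107 + 9) = -44*116 = -5104)
b(220, -1)/J + 6643/(-28667) = -1*(-1)/(-5104) + 6643/(-28667) = 1*(-1/5104) + 6643*(-1/28667) = -1/5104 - 6643/28667 = -33934539/146316368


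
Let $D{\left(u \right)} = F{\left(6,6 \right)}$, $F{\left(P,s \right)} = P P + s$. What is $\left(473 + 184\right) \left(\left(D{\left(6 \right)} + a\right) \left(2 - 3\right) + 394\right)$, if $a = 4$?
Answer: $228636$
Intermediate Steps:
$F{\left(P,s \right)} = s + P^{2}$ ($F{\left(P,s \right)} = P^{2} + s = s + P^{2}$)
$D{\left(u \right)} = 42$ ($D{\left(u \right)} = 6 + 6^{2} = 6 + 36 = 42$)
$\left(473 + 184\right) \left(\left(D{\left(6 \right)} + a\right) \left(2 - 3\right) + 394\right) = \left(473 + 184\right) \left(\left(42 + 4\right) \left(2 - 3\right) + 394\right) = 657 \left(46 \left(-1\right) + 394\right) = 657 \left(-46 + 394\right) = 657 \cdot 348 = 228636$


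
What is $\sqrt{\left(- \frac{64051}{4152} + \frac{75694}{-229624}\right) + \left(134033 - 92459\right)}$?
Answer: $\frac{\sqrt{147559259466806590770}}{59587428} \approx 203.86$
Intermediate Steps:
$\sqrt{\left(- \frac{64051}{4152} + \frac{75694}{-229624}\right) + \left(134033 - 92459\right)} = \sqrt{\left(\left(-64051\right) \frac{1}{4152} + 75694 \left(- \frac{1}{229624}\right)\right) + \left(134033 - 92459\right)} = \sqrt{\left(- \frac{64051}{4152} - \frac{37847}{114812}\right) + 41574} = \sqrt{- \frac{1877741039}{119174856} + 41574} = \sqrt{\frac{4952697722305}{119174856}} = \frac{\sqrt{147559259466806590770}}{59587428}$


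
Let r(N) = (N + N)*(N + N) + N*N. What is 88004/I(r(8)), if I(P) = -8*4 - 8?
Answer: -22001/10 ≈ -2200.1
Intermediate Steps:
r(N) = 5*N² (r(N) = (2*N)*(2*N) + N² = 4*N² + N² = 5*N²)
I(P) = -40 (I(P) = -32 - 8 = -40)
88004/I(r(8)) = 88004/(-40) = 88004*(-1/40) = -22001/10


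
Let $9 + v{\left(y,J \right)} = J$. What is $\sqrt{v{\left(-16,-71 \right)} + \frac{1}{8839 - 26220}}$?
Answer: $\frac{i \sqrt{24167950261}}{17381} \approx 8.9443 i$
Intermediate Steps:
$v{\left(y,J \right)} = -9 + J$
$\sqrt{v{\left(-16,-71 \right)} + \frac{1}{8839 - 26220}} = \sqrt{\left(-9 - 71\right) + \frac{1}{8839 - 26220}} = \sqrt{-80 + \frac{1}{-17381}} = \sqrt{-80 - \frac{1}{17381}} = \sqrt{- \frac{1390481}{17381}} = \frac{i \sqrt{24167950261}}{17381}$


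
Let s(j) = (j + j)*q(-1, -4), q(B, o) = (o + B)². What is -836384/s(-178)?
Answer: 209096/2225 ≈ 93.976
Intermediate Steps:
q(B, o) = (B + o)²
s(j) = 50*j (s(j) = (j + j)*(-1 - 4)² = (2*j)*(-5)² = (2*j)*25 = 50*j)
-836384/s(-178) = -836384/(50*(-178)) = -836384/(-8900) = -836384*(-1/8900) = 209096/2225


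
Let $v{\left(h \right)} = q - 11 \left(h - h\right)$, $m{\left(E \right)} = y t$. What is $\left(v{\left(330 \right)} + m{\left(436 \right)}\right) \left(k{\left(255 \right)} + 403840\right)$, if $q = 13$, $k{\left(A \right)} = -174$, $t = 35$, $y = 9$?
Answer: $132402448$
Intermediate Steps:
$m{\left(E \right)} = 315$ ($m{\left(E \right)} = 9 \cdot 35 = 315$)
$v{\left(h \right)} = 13$ ($v{\left(h \right)} = 13 - 11 \left(h - h\right) = 13 - 0 = 13 + 0 = 13$)
$\left(v{\left(330 \right)} + m{\left(436 \right)}\right) \left(k{\left(255 \right)} + 403840\right) = \left(13 + 315\right) \left(-174 + 403840\right) = 328 \cdot 403666 = 132402448$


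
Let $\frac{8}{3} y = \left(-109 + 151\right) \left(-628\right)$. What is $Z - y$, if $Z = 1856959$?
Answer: $1866850$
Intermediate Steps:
$y = -9891$ ($y = \frac{3 \left(-109 + 151\right) \left(-628\right)}{8} = \frac{3 \cdot 42 \left(-628\right)}{8} = \frac{3}{8} \left(-26376\right) = -9891$)
$Z - y = 1856959 - -9891 = 1856959 + 9891 = 1866850$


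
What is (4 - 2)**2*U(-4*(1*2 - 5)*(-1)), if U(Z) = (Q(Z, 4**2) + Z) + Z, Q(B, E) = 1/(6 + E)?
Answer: -1054/11 ≈ -95.818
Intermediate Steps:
U(Z) = 1/22 + 2*Z (U(Z) = (1/(6 + 4**2) + Z) + Z = (1/(6 + 16) + Z) + Z = (1/22 + Z) + Z = 1/22 + 2*Z)
(4 - 2)**2*U(-4*(1*2 - 5)*(-1)) = (4 - 2)**2*(1/22 + 2*(-4*(1*2 - 5)*(-1))) = 2**2*(1/22 + 2*(-4*(2 - 5)*(-1))) = 4*(1/22 + 2*(-4*(-3)*(-1))) = 4*(1/22 + 2*(12*(-1))) = 4*(1/22 + 2*(-12)) = 4*(1/22 - 24) = 4*(-527/22) = -1054/11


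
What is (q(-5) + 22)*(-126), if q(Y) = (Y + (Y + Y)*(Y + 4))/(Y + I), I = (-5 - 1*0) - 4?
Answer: -2727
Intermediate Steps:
I = -9 (I = (-5 + 0) - 4 = -5 - 4 = -9)
q(Y) = (Y + 2*Y*(4 + Y))/(-9 + Y) (q(Y) = (Y + (Y + Y)*(Y + 4))/(Y - 9) = (Y + (2*Y)*(4 + Y))/(-9 + Y) = (Y + 2*Y*(4 + Y))/(-9 + Y))
(q(-5) + 22)*(-126) = (-5*(9 + 2*(-5))/(-9 - 5) + 22)*(-126) = (-5*(9 - 10)/(-14) + 22)*(-126) = (-5*(-1/14)*(-1) + 22)*(-126) = (-5/14 + 22)*(-126) = (303/14)*(-126) = -2727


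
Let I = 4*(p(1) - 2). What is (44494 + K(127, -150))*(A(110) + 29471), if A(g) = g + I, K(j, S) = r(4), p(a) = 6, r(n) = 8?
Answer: 1317125694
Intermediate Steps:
K(j, S) = 8
I = 16 (I = 4*(6 - 2) = 4*4 = 16)
A(g) = 16 + g (A(g) = g + 16 = 16 + g)
(44494 + K(127, -150))*(A(110) + 29471) = (44494 + 8)*((16 + 110) + 29471) = 44502*(126 + 29471) = 44502*29597 = 1317125694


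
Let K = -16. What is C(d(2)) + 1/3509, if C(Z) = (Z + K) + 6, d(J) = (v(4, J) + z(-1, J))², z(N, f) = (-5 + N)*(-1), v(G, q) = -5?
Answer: -31580/3509 ≈ -8.9997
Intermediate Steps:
z(N, f) = 5 - N
d(J) = 1 (d(J) = (-5 + (5 - 1*(-1)))² = (-5 + (5 + 1))² = (-5 + 6)² = 1² = 1)
C(Z) = -10 + Z (C(Z) = (Z - 16) + 6 = (-16 + Z) + 6 = -10 + Z)
C(d(2)) + 1/3509 = (-10 + 1) + 1/3509 = -9 + 1/3509 = -31580/3509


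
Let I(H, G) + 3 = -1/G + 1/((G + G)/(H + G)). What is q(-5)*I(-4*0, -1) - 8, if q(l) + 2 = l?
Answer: 5/2 ≈ 2.5000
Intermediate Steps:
I(H, G) = -3 - 1/G + (G + H)/(2*G) (I(H, G) = -3 + (-1/G + 1/((G + G)/(H + G))) = -3 + (-1/G + 1/((2*G)/(G + H))) = -3 + (-1/G + 1/(2*G/(G + H))) = -3 + (-1/G + 1*((G + H)/(2*G))) = -3 + (-1/G + (G + H)/(2*G)) = -3 - 1/G + (G + H)/(2*G))
q(l) = -2 + l
q(-5)*I(-4*0, -1) - 8 = (-2 - 5)*((½)*(-2 - 4*0 - 5*(-1))/(-1)) - 8 = -7*(-1)*(-2 + 0 + 5)/2 - 8 = -7*(-1)*3/2 - 8 = -7*(-3/2) - 8 = 21/2 - 8 = 5/2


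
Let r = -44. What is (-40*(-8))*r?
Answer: -14080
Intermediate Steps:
(-40*(-8))*r = -40*(-8)*(-44) = 320*(-44) = -14080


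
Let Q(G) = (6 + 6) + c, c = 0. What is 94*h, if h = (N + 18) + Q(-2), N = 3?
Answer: 3102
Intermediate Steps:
Q(G) = 12 (Q(G) = (6 + 6) + 0 = 12 + 0 = 12)
h = 33 (h = (3 + 18) + 12 = 21 + 12 = 33)
94*h = 94*33 = 3102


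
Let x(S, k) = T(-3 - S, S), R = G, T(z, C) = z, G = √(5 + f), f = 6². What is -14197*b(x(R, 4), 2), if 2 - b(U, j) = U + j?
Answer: -42591 - 14197*√41 ≈ -1.3350e+5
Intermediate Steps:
f = 36
G = √41 (G = √(5 + 36) = √41 ≈ 6.4031)
R = √41 ≈ 6.4031
x(S, k) = -3 - S
b(U, j) = 2 - U - j (b(U, j) = 2 - (U + j) = 2 + (-U - j) = 2 - U - j)
-14197*b(x(R, 4), 2) = -14197*(2 - (-3 - √41) - 1*2) = -14197*(2 + (3 + √41) - 2) = -14197*(3 + √41) = -42591 - 14197*√41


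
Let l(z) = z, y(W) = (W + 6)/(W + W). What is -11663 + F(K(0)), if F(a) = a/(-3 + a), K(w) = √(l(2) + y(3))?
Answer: -128300/11 - 3*√14/11 ≈ -11665.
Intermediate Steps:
y(W) = (6 + W)/(2*W) (y(W) = (6 + W)/((2*W)) = (6 + W)*(1/(2*W)) = (6 + W)/(2*W))
K(w) = √14/2 (K(w) = √(2 + (½)*(6 + 3)/3) = √(2 + (½)*(⅓)*9) = √(2 + 3/2) = √(7/2) = √14/2)
-11663 + F(K(0)) = -11663 + (√14/2)/(-3 + √14/2) = -11663 + √14/(2*(-3 + √14/2))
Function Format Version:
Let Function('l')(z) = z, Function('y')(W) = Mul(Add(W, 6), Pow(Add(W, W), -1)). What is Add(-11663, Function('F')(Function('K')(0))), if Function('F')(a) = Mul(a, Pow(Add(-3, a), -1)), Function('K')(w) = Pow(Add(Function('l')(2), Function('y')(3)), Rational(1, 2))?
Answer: Add(Rational(-128300, 11), Mul(Rational(-3, 11), Pow(14, Rational(1, 2)))) ≈ -11665.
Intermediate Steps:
Function('y')(W) = Mul(Rational(1, 2), Pow(W, -1), Add(6, W)) (Function('y')(W) = Mul(Add(6, W), Pow(Mul(2, W), -1)) = Mul(Add(6, W), Mul(Rational(1, 2), Pow(W, -1))) = Mul(Rational(1, 2), Pow(W, -1), Add(6, W)))
Function('K')(w) = Mul(Rational(1, 2), Pow(14, Rational(1, 2))) (Function('K')(w) = Pow(Add(2, Mul(Rational(1, 2), Pow(3, -1), Add(6, 3))), Rational(1, 2)) = Pow(Add(2, Mul(Rational(1, 2), Rational(1, 3), 9)), Rational(1, 2)) = Pow(Add(2, Rational(3, 2)), Rational(1, 2)) = Pow(Rational(7, 2), Rational(1, 2)) = Mul(Rational(1, 2), Pow(14, Rational(1, 2))))
Add(-11663, Function('F')(Function('K')(0))) = Add(-11663, Mul(Mul(Rational(1, 2), Pow(14, Rational(1, 2))), Pow(Add(-3, Mul(Rational(1, 2), Pow(14, Rational(1, 2)))), -1))) = Add(-11663, Mul(Rational(1, 2), Pow(14, Rational(1, 2)), Pow(Add(-3, Mul(Rational(1, 2), Pow(14, Rational(1, 2)))), -1)))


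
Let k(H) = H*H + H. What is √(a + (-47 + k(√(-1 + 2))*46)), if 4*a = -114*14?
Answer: I*√354 ≈ 18.815*I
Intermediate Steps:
k(H) = H + H² (k(H) = H² + H = H + H²)
a = -399 (a = (-114*14)/4 = (¼)*(-1596) = -399)
√(a + (-47 + k(√(-1 + 2))*46)) = √(-399 + (-47 + (√(-1 + 2)*(1 + √(-1 + 2)))*46)) = √(-399 + (-47 + (√1*(1 + √1))*46)) = √(-399 + (-47 + (1*(1 + 1))*46)) = √(-399 + (-47 + (1*2)*46)) = √(-399 + (-47 + 2*46)) = √(-399 + (-47 + 92)) = √(-399 + 45) = √(-354) = I*√354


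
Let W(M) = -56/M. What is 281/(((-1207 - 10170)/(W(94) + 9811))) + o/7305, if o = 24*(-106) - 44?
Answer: -947863548517/3906122295 ≈ -242.66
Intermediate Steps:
o = -2588 (o = -2544 - 44 = -2588)
281/(((-1207 - 10170)/(W(94) + 9811))) + o/7305 = 281/(((-1207 - 10170)/(-56/94 + 9811))) - 2588/7305 = 281/((-11377/(-56*1/94 + 9811))) - 2588*1/7305 = 281/((-11377/(-28/47 + 9811))) - 2588/7305 = 281/((-11377/461089/47)) - 2588/7305 = 281/((-11377*47/461089)) - 2588/7305 = 281/(-534719/461089) - 2588/7305 = 281*(-461089/534719) - 2588/7305 = -129566009/534719 - 2588/7305 = -947863548517/3906122295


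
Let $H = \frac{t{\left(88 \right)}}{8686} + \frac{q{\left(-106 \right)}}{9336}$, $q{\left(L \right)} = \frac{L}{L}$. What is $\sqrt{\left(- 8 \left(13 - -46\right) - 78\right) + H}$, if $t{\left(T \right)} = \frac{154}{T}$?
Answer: $\frac{i \sqrt{14128101835437066}}{5068281} \approx 23.452 i$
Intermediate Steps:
$q{\left(L \right)} = 1$
$H = \frac{1564}{5068281}$ ($H = \frac{154 \cdot \frac{1}{88}}{8686} + 1 \cdot \frac{1}{9336} = 154 \cdot \frac{1}{88} \cdot \frac{1}{8686} + 1 \cdot \frac{1}{9336} = \frac{7}{4} \cdot \frac{1}{8686} + \frac{1}{9336} = \frac{7}{34744} + \frac{1}{9336} = \frac{1564}{5068281} \approx 0.00030859$)
$\sqrt{\left(- 8 \left(13 - -46\right) - 78\right) + H} = \sqrt{\left(- 8 \left(13 - -46\right) - 78\right) + \frac{1564}{5068281}} = \sqrt{\left(- 8 \left(13 + 46\right) - 78\right) + \frac{1564}{5068281}} = \sqrt{\left(\left(-8\right) 59 - 78\right) + \frac{1564}{5068281}} = \sqrt{\left(-472 - 78\right) + \frac{1564}{5068281}} = \sqrt{-550 + \frac{1564}{5068281}} = \sqrt{- \frac{2787552986}{5068281}} = \frac{i \sqrt{14128101835437066}}{5068281}$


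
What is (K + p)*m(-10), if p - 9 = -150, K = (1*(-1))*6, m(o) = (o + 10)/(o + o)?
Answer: 0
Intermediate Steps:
m(o) = (10 + o)/(2*o) (m(o) = (10 + o)/((2*o)) = (10 + o)*(1/(2*o)) = (10 + o)/(2*o))
K = -6 (K = -1*6 = -6)
p = -141 (p = 9 - 150 = -141)
(K + p)*m(-10) = (-6 - 141)*((1/2)*(10 - 10)/(-10)) = -147*(-1)*0/(2*10) = -147*0 = 0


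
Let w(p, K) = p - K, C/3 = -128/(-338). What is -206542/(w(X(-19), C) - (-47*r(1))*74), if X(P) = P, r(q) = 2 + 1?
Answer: -34905598/1759943 ≈ -19.833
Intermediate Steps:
r(q) = 3
C = 192/169 (C = 3*(-128/(-338)) = 3*(-128*(-1/338)) = 3*(64/169) = 192/169 ≈ 1.1361)
-206542/(w(X(-19), C) - (-47*r(1))*74) = -206542/((-19 - 1*192/169) - (-47*3)*74) = -206542/((-19 - 192/169) - (-141)*74) = -206542/(-3403/169 - 1*(-10434)) = -206542/(-3403/169 + 10434) = -206542/1759943/169 = -206542*169/1759943 = -34905598/1759943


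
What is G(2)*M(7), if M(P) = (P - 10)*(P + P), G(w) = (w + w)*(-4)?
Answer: 672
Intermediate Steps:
G(w) = -8*w (G(w) = (2*w)*(-4) = -8*w)
M(P) = 2*P*(-10 + P) (M(P) = (-10 + P)*(2*P) = 2*P*(-10 + P))
G(2)*M(7) = (-8*2)*(2*7*(-10 + 7)) = -32*7*(-3) = -16*(-42) = 672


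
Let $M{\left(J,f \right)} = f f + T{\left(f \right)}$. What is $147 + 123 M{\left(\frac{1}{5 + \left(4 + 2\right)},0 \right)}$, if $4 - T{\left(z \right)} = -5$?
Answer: $1254$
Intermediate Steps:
$T{\left(z \right)} = 9$ ($T{\left(z \right)} = 4 - -5 = 4 + 5 = 9$)
$M{\left(J,f \right)} = 9 + f^{2}$ ($M{\left(J,f \right)} = f f + 9 = f^{2} + 9 = 9 + f^{2}$)
$147 + 123 M{\left(\frac{1}{5 + \left(4 + 2\right)},0 \right)} = 147 + 123 \left(9 + 0^{2}\right) = 147 + 123 \left(9 + 0\right) = 147 + 123 \cdot 9 = 147 + 1107 = 1254$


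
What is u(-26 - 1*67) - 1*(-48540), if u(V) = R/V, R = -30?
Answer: 1504750/31 ≈ 48540.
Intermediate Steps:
u(V) = -30/V
u(-26 - 1*67) - 1*(-48540) = -30/(-26 - 1*67) - 1*(-48540) = -30/(-26 - 67) + 48540 = -30/(-93) + 48540 = -30*(-1/93) + 48540 = 10/31 + 48540 = 1504750/31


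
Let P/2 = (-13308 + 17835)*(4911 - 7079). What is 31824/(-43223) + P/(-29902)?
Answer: 423737888904/646227073 ≈ 655.71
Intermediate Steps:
P = -19629072 (P = 2*((-13308 + 17835)*(4911 - 7079)) = 2*(4527*(-2168)) = 2*(-9814536) = -19629072)
31824/(-43223) + P/(-29902) = 31824/(-43223) - 19629072/(-29902) = 31824*(-1/43223) - 19629072*(-1/29902) = -31824/43223 + 9814536/14951 = 423737888904/646227073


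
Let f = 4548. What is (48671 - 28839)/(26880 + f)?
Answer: 4958/7857 ≈ 0.63103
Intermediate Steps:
(48671 - 28839)/(26880 + f) = (48671 - 28839)/(26880 + 4548) = 19832/31428 = 19832*(1/31428) = 4958/7857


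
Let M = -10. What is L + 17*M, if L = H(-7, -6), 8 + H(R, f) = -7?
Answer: -185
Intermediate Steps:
H(R, f) = -15 (H(R, f) = -8 - 7 = -15)
L = -15
L + 17*M = -15 + 17*(-10) = -15 - 170 = -185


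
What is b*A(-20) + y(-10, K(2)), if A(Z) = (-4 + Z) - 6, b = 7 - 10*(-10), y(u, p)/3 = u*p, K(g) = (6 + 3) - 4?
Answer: -3360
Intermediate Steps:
K(g) = 5 (K(g) = 9 - 4 = 5)
y(u, p) = 3*p*u (y(u, p) = 3*(u*p) = 3*(p*u) = 3*p*u)
b = 107 (b = 7 + 100 = 107)
A(Z) = -10 + Z
b*A(-20) + y(-10, K(2)) = 107*(-10 - 20) + 3*5*(-10) = 107*(-30) - 150 = -3210 - 150 = -3360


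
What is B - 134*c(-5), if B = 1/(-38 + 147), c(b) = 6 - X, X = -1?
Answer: -102241/109 ≈ -937.99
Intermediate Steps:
c(b) = 7 (c(b) = 6 - 1*(-1) = 6 + 1 = 7)
B = 1/109 ≈ 0.0091743
B - 134*c(-5) = 1/109 - 134*7 = 1/109 - 938 = -102241/109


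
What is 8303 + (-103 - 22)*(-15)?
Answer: 10178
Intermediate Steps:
8303 + (-103 - 22)*(-15) = 8303 - 125*(-15) = 8303 + 1875 = 10178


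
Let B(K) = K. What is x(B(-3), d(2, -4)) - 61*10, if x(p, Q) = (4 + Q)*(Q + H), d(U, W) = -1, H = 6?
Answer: -595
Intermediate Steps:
x(p, Q) = (4 + Q)*(6 + Q) (x(p, Q) = (4 + Q)*(Q + 6) = (4 + Q)*(6 + Q))
x(B(-3), d(2, -4)) - 61*10 = (24 + (-1)**2 + 10*(-1)) - 61*10 = (24 + 1 - 10) - 610 = 15 - 610 = -595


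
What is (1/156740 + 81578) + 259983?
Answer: 53536271141/156740 ≈ 3.4156e+5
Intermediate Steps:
(1/156740 + 81578) + 259983 = 12786535721/156740 + 259983 = 53536271141/156740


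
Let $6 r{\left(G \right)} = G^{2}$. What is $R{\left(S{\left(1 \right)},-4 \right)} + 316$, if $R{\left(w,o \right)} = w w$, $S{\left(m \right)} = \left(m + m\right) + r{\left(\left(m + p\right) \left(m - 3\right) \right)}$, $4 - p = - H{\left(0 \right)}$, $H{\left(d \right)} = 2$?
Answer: $\frac{13660}{9} \approx 1517.8$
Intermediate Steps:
$p = 6$ ($p = 4 - \left(-1\right) 2 = 4 - -2 = 4 + 2 = 6$)
$r{\left(G \right)} = \frac{G^{2}}{6}$
$S{\left(m \right)} = 2 m + \frac{\left(-3 + m\right)^{2} \left(6 + m\right)^{2}}{6}$ ($S{\left(m \right)} = \left(m + m\right) + \frac{\left(\left(m + 6\right) \left(m - 3\right)\right)^{2}}{6} = 2 m + \frac{\left(\left(6 + m\right) \left(-3 + m\right)\right)^{2}}{6} = 2 m + \frac{\left(\left(-3 + m\right) \left(6 + m\right)\right)^{2}}{6} = 2 m + \frac{\left(-3 + m\right)^{2} \left(6 + m\right)^{2}}{6}$)
$R{\left(w,o \right)} = w^{2}$
$R{\left(S{\left(1 \right)},-4 \right)} + 316 = \left(2 \cdot 1 + \frac{\left(-18 + 1^{2} + 3 \cdot 1\right)^{2}}{6}\right)^{2} + 316 = \left(2 + \frac{\left(-18 + 1 + 3\right)^{2}}{6}\right)^{2} + 316 = \left(2 + \frac{\left(-14\right)^{2}}{6}\right)^{2} + 316 = \left(2 + \frac{1}{6} \cdot 196\right)^{2} + 316 = \left(2 + \frac{98}{3}\right)^{2} + 316 = \left(\frac{104}{3}\right)^{2} + 316 = \frac{10816}{9} + 316 = \frac{13660}{9}$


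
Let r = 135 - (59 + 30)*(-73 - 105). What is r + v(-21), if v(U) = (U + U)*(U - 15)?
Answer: 17489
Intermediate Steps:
v(U) = 2*U*(-15 + U) (v(U) = (2*U)*(-15 + U) = 2*U*(-15 + U))
r = 15977 (r = 135 - 89*(-178) = 135 - 1*(-15842) = 135 + 15842 = 15977)
r + v(-21) = 15977 + 2*(-21)*(-15 - 21) = 15977 + 2*(-21)*(-36) = 15977 + 1512 = 17489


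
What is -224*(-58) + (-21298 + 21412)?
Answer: 13106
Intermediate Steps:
-224*(-58) + (-21298 + 21412) = 12992 + 114 = 13106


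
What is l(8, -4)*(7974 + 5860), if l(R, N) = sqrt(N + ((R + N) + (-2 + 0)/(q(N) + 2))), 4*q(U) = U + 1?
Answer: 27668*I*sqrt(10)/5 ≈ 17499.0*I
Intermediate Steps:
q(U) = 1/4 + U/4 (q(U) = (U + 1)/4 = (1 + U)/4 = 1/4 + U/4)
l(R, N) = sqrt(R - 2/(9/4 + N/4) + 2*N) (l(R, N) = sqrt(N + ((R + N) + (-2 + 0)/((1/4 + N/4) + 2))) = sqrt(N + ((N + R) - 2/(9/4 + N/4))) = sqrt(N + (N + R - 2/(9/4 + N/4))) = sqrt(R - 2/(9/4 + N/4) + 2*N))
l(8, -4)*(7974 + 5860) = sqrt((-8 + (9 - 4)*(8 + 2*(-4)))/(9 - 4))*(7974 + 5860) = sqrt((-8 + 5*(8 - 8))/5)*13834 = sqrt((-8 + 5*0)/5)*13834 = sqrt((-8 + 0)/5)*13834 = sqrt((1/5)*(-8))*13834 = sqrt(-8/5)*13834 = (2*I*sqrt(10)/5)*13834 = 27668*I*sqrt(10)/5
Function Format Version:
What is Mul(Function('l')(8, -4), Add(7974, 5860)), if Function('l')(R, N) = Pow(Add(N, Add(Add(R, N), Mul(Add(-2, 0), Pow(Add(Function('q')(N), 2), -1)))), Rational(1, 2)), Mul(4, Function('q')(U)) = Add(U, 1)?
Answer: Mul(Rational(27668, 5), I, Pow(10, Rational(1, 2))) ≈ Mul(17499., I)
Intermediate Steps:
Function('q')(U) = Add(Rational(1, 4), Mul(Rational(1, 4), U)) (Function('q')(U) = Mul(Rational(1, 4), Add(U, 1)) = Mul(Rational(1, 4), Add(1, U)) = Add(Rational(1, 4), Mul(Rational(1, 4), U)))
Function('l')(R, N) = Pow(Add(R, Mul(-2, Pow(Add(Rational(9, 4), Mul(Rational(1, 4), N)), -1)), Mul(2, N)), Rational(1, 2)) (Function('l')(R, N) = Pow(Add(N, Add(Add(R, N), Mul(Add(-2, 0), Pow(Add(Add(Rational(1, 4), Mul(Rational(1, 4), N)), 2), -1)))), Rational(1, 2)) = Pow(Add(N, Add(Add(N, R), Mul(-2, Pow(Add(Rational(9, 4), Mul(Rational(1, 4), N)), -1)))), Rational(1, 2)) = Pow(Add(N, Add(N, R, Mul(-2, Pow(Add(Rational(9, 4), Mul(Rational(1, 4), N)), -1)))), Rational(1, 2)) = Pow(Add(R, Mul(-2, Pow(Add(Rational(9, 4), Mul(Rational(1, 4), N)), -1)), Mul(2, N)), Rational(1, 2)))
Mul(Function('l')(8, -4), Add(7974, 5860)) = Mul(Pow(Mul(Pow(Add(9, -4), -1), Add(-8, Mul(Add(9, -4), Add(8, Mul(2, -4))))), Rational(1, 2)), Add(7974, 5860)) = Mul(Pow(Mul(Pow(5, -1), Add(-8, Mul(5, Add(8, -8)))), Rational(1, 2)), 13834) = Mul(Pow(Mul(Rational(1, 5), Add(-8, Mul(5, 0))), Rational(1, 2)), 13834) = Mul(Pow(Mul(Rational(1, 5), Add(-8, 0)), Rational(1, 2)), 13834) = Mul(Pow(Mul(Rational(1, 5), -8), Rational(1, 2)), 13834) = Mul(Pow(Rational(-8, 5), Rational(1, 2)), 13834) = Mul(Mul(Rational(2, 5), I, Pow(10, Rational(1, 2))), 13834) = Mul(Rational(27668, 5), I, Pow(10, Rational(1, 2)))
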